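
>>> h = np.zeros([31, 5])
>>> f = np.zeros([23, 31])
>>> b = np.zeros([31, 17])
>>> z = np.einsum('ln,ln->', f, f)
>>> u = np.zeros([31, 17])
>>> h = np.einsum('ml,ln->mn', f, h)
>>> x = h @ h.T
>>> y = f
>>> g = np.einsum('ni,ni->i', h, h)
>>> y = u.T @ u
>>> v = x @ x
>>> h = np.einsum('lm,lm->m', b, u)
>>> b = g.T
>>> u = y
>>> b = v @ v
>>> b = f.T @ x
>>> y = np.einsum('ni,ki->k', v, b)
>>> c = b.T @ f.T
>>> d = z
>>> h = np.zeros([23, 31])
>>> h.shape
(23, 31)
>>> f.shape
(23, 31)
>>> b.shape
(31, 23)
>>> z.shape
()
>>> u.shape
(17, 17)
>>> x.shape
(23, 23)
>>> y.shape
(31,)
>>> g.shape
(5,)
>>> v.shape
(23, 23)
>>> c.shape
(23, 23)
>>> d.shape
()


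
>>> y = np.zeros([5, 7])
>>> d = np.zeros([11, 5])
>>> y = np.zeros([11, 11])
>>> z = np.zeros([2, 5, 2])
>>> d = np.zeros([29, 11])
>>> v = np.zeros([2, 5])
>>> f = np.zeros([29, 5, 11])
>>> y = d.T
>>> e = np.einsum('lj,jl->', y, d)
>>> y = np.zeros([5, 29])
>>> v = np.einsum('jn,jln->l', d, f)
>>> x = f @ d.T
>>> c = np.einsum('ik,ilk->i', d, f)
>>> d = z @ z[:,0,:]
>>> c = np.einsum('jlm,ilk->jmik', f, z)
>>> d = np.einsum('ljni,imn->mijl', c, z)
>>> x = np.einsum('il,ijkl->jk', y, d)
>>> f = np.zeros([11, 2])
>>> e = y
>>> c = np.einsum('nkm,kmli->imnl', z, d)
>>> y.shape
(5, 29)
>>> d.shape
(5, 2, 11, 29)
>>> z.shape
(2, 5, 2)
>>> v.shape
(5,)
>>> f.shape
(11, 2)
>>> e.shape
(5, 29)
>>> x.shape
(2, 11)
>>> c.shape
(29, 2, 2, 11)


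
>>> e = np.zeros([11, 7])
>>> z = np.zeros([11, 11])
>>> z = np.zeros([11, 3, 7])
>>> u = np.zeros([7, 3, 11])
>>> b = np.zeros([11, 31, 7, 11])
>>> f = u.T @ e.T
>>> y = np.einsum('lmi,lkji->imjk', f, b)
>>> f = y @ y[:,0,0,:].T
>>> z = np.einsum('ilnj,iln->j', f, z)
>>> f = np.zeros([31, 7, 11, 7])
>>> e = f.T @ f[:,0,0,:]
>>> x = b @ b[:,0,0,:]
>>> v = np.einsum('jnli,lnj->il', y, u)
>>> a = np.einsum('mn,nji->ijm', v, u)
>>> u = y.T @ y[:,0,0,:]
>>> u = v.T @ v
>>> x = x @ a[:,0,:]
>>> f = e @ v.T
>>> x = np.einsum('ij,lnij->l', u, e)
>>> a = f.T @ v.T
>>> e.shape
(7, 11, 7, 7)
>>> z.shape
(11,)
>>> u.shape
(7, 7)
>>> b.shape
(11, 31, 7, 11)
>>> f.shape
(7, 11, 7, 31)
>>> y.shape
(11, 3, 7, 31)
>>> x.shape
(7,)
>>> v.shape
(31, 7)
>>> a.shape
(31, 7, 11, 31)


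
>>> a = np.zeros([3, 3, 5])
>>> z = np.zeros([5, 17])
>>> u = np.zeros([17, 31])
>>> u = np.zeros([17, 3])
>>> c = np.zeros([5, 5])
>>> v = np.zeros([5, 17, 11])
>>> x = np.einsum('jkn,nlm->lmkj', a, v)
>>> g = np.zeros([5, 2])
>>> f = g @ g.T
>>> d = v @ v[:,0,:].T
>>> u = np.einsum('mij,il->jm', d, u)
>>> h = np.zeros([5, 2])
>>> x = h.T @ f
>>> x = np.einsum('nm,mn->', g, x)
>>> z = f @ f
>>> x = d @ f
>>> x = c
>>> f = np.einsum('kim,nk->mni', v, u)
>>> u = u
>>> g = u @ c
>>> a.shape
(3, 3, 5)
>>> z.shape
(5, 5)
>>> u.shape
(5, 5)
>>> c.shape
(5, 5)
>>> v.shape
(5, 17, 11)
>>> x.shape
(5, 5)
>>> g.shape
(5, 5)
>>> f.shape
(11, 5, 17)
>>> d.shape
(5, 17, 5)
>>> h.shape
(5, 2)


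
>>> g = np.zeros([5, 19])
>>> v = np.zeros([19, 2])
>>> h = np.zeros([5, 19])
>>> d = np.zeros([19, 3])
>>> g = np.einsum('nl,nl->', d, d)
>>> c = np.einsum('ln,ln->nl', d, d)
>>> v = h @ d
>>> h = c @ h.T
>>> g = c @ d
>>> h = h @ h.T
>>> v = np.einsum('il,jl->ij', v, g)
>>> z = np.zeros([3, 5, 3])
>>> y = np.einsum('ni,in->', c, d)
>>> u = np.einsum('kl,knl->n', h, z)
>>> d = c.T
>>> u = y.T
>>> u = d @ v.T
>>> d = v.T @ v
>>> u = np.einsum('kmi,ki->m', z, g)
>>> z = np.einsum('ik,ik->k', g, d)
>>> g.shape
(3, 3)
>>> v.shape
(5, 3)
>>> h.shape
(3, 3)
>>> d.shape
(3, 3)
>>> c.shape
(3, 19)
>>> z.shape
(3,)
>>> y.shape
()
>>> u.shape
(5,)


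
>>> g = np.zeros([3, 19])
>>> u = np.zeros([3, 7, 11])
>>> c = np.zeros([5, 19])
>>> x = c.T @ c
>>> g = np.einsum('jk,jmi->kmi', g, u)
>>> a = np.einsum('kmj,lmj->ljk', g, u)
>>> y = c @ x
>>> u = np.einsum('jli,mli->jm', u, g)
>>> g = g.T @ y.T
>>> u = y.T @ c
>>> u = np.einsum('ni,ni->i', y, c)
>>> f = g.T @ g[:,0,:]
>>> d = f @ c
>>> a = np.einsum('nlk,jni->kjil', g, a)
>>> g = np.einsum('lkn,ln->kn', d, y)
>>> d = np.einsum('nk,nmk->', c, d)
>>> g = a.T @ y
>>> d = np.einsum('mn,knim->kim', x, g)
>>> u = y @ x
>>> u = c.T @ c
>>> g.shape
(7, 19, 3, 19)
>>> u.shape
(19, 19)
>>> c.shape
(5, 19)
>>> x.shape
(19, 19)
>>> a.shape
(5, 3, 19, 7)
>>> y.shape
(5, 19)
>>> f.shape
(5, 7, 5)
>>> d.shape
(7, 3, 19)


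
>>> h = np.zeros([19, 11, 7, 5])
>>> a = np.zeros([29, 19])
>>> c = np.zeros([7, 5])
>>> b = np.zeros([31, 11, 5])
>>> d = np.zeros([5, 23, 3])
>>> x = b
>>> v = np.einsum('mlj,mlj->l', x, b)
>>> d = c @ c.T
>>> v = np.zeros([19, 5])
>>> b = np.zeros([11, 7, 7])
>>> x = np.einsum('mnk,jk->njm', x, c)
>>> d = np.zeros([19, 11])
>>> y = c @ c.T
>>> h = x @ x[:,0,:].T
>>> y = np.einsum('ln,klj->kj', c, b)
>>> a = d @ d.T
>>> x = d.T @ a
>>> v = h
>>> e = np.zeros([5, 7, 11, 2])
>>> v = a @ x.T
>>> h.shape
(11, 7, 11)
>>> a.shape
(19, 19)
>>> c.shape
(7, 5)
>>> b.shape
(11, 7, 7)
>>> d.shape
(19, 11)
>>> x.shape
(11, 19)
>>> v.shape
(19, 11)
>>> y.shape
(11, 7)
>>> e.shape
(5, 7, 11, 2)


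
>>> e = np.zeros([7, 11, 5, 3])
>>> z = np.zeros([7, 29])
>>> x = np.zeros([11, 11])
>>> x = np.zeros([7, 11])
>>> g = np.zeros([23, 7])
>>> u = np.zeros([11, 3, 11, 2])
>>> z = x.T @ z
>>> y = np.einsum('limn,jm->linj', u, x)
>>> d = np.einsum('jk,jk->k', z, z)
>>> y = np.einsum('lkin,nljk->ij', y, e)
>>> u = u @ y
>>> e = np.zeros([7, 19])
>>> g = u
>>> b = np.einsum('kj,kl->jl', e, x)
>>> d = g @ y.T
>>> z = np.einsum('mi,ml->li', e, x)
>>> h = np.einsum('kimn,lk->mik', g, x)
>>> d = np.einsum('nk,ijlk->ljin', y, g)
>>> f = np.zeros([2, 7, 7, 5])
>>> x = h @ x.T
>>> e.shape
(7, 19)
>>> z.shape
(11, 19)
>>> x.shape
(11, 3, 7)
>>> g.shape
(11, 3, 11, 5)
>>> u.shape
(11, 3, 11, 5)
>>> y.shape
(2, 5)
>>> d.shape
(11, 3, 11, 2)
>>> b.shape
(19, 11)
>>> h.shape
(11, 3, 11)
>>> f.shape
(2, 7, 7, 5)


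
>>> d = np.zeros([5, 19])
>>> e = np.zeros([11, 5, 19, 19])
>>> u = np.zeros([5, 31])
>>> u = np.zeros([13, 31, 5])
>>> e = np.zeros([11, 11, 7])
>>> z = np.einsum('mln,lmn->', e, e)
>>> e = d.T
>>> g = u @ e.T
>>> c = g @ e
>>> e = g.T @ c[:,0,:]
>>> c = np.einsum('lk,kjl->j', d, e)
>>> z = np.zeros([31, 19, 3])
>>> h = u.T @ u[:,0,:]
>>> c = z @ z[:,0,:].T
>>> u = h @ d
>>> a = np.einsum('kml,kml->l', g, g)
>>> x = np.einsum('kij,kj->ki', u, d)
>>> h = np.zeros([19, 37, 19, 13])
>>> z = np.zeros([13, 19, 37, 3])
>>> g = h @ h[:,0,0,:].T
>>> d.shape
(5, 19)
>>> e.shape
(19, 31, 5)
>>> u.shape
(5, 31, 19)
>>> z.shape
(13, 19, 37, 3)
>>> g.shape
(19, 37, 19, 19)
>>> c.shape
(31, 19, 31)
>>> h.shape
(19, 37, 19, 13)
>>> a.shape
(19,)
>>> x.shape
(5, 31)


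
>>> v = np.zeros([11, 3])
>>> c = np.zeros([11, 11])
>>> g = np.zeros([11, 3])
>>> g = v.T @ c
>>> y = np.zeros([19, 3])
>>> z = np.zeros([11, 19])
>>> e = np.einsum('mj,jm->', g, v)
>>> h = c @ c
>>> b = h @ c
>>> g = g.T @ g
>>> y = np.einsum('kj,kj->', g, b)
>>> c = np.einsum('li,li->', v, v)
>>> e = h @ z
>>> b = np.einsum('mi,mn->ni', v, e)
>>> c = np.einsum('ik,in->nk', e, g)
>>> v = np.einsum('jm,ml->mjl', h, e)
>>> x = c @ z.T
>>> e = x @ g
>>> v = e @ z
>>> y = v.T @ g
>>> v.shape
(11, 19)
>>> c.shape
(11, 19)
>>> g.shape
(11, 11)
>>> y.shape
(19, 11)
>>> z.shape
(11, 19)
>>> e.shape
(11, 11)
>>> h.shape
(11, 11)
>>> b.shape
(19, 3)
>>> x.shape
(11, 11)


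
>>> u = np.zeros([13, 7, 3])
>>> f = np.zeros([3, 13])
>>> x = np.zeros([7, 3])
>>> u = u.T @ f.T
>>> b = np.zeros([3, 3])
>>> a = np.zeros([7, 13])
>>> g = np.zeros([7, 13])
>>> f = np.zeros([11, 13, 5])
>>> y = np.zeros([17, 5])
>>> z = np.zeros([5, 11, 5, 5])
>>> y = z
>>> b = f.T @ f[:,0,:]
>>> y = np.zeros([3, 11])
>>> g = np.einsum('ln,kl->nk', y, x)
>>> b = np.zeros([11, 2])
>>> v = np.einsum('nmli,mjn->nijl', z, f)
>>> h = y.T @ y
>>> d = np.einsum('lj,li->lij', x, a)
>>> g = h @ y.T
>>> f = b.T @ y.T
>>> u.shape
(3, 7, 3)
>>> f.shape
(2, 3)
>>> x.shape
(7, 3)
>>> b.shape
(11, 2)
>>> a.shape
(7, 13)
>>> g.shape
(11, 3)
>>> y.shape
(3, 11)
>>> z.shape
(5, 11, 5, 5)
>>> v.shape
(5, 5, 13, 5)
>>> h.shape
(11, 11)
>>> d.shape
(7, 13, 3)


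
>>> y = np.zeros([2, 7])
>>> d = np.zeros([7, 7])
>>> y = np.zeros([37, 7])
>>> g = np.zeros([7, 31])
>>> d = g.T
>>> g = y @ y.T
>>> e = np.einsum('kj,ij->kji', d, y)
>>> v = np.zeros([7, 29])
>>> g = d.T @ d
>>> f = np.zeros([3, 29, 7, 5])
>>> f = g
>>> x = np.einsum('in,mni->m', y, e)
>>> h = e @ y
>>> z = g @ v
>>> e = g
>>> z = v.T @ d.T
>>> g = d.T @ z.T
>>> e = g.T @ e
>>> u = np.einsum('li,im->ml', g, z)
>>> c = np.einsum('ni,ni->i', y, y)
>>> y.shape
(37, 7)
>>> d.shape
(31, 7)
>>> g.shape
(7, 29)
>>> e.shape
(29, 7)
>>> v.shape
(7, 29)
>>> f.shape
(7, 7)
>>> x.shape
(31,)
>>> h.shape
(31, 7, 7)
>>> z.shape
(29, 31)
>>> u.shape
(31, 7)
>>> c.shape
(7,)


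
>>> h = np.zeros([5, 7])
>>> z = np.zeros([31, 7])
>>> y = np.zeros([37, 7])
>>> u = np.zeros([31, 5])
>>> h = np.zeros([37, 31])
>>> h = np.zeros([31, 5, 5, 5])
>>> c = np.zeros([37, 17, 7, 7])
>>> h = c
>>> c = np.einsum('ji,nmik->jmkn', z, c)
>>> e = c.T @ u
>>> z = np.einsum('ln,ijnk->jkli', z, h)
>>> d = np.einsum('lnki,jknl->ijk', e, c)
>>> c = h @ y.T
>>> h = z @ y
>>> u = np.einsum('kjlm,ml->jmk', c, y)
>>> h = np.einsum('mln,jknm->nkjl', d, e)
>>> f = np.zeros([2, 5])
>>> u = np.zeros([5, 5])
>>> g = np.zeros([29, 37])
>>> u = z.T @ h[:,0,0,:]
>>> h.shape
(17, 7, 37, 31)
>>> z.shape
(17, 7, 31, 37)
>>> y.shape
(37, 7)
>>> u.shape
(37, 31, 7, 31)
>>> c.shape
(37, 17, 7, 37)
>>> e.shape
(37, 7, 17, 5)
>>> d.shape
(5, 31, 17)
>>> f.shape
(2, 5)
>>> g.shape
(29, 37)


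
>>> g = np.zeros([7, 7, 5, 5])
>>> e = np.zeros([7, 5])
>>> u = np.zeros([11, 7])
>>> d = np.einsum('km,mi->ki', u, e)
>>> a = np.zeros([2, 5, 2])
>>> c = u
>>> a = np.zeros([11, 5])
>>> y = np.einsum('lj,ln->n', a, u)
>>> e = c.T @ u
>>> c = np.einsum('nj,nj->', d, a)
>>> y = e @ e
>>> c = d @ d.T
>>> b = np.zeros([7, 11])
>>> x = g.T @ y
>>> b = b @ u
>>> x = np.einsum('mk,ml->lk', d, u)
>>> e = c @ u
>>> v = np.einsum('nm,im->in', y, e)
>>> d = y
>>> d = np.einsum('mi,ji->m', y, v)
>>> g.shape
(7, 7, 5, 5)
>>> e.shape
(11, 7)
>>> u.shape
(11, 7)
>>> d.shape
(7,)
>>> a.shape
(11, 5)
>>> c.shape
(11, 11)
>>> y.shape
(7, 7)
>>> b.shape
(7, 7)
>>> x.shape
(7, 5)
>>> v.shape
(11, 7)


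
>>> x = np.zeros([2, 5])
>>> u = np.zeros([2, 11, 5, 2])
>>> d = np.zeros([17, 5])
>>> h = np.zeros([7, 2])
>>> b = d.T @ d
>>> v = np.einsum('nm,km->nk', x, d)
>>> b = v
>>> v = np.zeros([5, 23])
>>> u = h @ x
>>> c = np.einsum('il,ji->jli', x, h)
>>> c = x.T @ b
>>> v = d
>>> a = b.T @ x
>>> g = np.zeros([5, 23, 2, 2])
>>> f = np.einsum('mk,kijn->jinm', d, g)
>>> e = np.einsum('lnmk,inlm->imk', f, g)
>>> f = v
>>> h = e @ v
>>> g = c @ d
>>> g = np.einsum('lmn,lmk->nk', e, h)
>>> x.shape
(2, 5)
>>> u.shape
(7, 5)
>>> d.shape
(17, 5)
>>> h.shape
(5, 2, 5)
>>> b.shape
(2, 17)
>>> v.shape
(17, 5)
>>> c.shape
(5, 17)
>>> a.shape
(17, 5)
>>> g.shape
(17, 5)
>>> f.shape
(17, 5)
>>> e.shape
(5, 2, 17)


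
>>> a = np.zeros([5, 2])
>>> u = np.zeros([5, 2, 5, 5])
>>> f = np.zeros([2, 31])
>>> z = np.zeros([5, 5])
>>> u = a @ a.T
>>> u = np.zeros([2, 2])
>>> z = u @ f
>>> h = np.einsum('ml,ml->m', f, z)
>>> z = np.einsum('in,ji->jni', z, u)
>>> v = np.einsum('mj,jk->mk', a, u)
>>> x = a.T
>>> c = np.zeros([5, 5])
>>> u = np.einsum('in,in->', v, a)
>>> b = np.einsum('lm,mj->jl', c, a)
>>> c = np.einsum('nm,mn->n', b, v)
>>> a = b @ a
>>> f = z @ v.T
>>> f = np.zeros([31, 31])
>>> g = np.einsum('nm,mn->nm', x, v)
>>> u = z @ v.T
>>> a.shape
(2, 2)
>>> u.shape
(2, 31, 5)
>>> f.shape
(31, 31)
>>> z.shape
(2, 31, 2)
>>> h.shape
(2,)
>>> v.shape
(5, 2)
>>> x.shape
(2, 5)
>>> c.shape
(2,)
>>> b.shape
(2, 5)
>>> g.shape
(2, 5)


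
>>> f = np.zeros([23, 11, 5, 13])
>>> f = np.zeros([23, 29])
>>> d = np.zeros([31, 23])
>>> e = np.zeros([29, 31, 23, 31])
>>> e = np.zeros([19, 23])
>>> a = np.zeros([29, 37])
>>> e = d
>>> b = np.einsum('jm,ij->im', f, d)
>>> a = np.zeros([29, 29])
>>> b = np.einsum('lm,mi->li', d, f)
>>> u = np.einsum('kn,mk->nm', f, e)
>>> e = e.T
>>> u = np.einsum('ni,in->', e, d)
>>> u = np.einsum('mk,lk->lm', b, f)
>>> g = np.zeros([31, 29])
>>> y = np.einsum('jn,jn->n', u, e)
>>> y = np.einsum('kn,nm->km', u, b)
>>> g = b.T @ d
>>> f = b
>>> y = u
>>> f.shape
(31, 29)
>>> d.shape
(31, 23)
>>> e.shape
(23, 31)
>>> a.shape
(29, 29)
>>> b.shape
(31, 29)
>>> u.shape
(23, 31)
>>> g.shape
(29, 23)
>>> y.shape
(23, 31)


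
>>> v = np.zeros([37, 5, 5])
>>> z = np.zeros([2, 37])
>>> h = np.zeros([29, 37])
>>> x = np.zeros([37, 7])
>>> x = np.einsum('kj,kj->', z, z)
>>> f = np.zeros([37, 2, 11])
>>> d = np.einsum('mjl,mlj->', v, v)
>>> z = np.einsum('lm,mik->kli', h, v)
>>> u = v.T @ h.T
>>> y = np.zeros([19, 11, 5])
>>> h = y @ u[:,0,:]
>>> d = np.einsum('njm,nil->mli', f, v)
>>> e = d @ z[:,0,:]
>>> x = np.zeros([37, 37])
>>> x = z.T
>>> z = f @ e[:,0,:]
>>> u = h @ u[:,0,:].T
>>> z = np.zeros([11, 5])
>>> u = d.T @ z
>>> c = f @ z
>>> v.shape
(37, 5, 5)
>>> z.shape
(11, 5)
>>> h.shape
(19, 11, 29)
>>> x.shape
(5, 29, 5)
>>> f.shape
(37, 2, 11)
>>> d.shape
(11, 5, 5)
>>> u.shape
(5, 5, 5)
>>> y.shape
(19, 11, 5)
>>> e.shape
(11, 5, 5)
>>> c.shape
(37, 2, 5)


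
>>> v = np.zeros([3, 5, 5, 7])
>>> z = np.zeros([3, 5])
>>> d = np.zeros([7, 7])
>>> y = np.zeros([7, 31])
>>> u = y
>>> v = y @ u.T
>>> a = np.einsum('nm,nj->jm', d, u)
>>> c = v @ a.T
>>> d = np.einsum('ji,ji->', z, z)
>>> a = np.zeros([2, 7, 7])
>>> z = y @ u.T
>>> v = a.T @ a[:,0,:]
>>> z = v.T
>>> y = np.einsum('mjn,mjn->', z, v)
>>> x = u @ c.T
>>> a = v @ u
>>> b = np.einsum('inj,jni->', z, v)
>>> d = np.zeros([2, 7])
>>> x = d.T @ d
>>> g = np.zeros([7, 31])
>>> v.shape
(7, 7, 7)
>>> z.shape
(7, 7, 7)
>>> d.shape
(2, 7)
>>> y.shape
()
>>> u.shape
(7, 31)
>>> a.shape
(7, 7, 31)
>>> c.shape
(7, 31)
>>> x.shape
(7, 7)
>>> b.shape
()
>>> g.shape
(7, 31)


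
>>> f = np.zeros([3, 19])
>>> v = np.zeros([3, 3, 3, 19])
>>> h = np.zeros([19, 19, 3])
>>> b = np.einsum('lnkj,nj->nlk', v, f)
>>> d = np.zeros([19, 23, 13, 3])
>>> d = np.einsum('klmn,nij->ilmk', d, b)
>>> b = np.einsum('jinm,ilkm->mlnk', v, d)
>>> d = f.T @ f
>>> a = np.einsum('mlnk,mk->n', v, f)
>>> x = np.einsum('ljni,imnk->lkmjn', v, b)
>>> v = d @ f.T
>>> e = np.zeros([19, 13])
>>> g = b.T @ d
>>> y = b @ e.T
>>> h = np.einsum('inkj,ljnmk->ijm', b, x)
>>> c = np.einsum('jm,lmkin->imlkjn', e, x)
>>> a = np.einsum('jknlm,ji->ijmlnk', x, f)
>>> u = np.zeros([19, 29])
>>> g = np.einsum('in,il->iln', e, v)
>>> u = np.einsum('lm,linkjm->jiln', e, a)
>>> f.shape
(3, 19)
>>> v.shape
(19, 3)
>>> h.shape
(19, 13, 3)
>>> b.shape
(19, 23, 3, 13)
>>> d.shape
(19, 19)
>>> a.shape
(19, 3, 3, 3, 23, 13)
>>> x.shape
(3, 13, 23, 3, 3)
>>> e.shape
(19, 13)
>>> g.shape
(19, 3, 13)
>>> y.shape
(19, 23, 3, 19)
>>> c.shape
(3, 13, 3, 23, 19, 3)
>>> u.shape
(23, 3, 19, 3)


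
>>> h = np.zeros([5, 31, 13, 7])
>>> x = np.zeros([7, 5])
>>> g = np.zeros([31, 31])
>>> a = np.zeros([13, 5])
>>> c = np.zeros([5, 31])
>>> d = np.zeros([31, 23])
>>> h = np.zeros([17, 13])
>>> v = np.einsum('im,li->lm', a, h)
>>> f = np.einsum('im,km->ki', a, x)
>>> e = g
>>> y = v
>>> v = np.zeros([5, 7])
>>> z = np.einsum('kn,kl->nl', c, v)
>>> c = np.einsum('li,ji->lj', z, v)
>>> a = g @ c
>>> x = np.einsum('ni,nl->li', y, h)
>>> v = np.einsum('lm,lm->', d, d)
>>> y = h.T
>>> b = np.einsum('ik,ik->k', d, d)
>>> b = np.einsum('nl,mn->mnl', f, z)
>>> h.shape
(17, 13)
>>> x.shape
(13, 5)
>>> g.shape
(31, 31)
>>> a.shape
(31, 5)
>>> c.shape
(31, 5)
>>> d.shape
(31, 23)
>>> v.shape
()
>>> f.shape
(7, 13)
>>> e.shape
(31, 31)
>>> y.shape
(13, 17)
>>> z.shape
(31, 7)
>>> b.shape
(31, 7, 13)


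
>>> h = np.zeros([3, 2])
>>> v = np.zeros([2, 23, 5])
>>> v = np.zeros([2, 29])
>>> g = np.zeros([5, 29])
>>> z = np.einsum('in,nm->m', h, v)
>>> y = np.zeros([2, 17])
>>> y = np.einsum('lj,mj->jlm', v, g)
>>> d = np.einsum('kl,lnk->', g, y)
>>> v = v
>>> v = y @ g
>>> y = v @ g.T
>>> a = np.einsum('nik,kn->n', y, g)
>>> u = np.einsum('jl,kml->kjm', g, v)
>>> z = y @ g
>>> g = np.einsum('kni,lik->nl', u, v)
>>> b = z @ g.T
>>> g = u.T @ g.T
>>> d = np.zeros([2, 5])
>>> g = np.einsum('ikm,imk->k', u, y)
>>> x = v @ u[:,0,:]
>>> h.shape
(3, 2)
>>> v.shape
(29, 2, 29)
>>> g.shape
(5,)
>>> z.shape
(29, 2, 29)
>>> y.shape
(29, 2, 5)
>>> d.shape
(2, 5)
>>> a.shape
(29,)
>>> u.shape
(29, 5, 2)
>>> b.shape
(29, 2, 5)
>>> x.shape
(29, 2, 2)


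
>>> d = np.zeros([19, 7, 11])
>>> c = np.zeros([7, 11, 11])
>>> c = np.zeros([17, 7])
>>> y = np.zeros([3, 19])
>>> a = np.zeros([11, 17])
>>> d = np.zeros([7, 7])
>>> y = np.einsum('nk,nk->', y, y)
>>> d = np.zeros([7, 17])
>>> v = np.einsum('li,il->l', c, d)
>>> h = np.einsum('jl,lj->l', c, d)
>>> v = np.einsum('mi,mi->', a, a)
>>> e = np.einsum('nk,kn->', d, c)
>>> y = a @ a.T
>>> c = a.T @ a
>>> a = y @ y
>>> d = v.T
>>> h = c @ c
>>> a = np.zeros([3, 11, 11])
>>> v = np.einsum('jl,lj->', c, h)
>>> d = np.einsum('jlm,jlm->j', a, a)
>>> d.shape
(3,)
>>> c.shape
(17, 17)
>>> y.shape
(11, 11)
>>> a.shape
(3, 11, 11)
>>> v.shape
()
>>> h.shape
(17, 17)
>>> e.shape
()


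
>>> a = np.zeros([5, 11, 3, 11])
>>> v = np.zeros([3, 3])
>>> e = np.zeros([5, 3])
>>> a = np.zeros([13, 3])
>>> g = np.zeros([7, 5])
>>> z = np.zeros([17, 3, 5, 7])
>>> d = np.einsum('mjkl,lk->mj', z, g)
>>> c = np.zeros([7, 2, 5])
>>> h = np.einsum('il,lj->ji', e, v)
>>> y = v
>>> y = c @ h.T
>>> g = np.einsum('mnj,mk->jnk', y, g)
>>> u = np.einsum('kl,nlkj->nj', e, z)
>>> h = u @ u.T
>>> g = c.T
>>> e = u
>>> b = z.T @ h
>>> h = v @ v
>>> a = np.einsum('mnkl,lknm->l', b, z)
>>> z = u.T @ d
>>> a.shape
(17,)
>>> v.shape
(3, 3)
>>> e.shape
(17, 7)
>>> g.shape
(5, 2, 7)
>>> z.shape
(7, 3)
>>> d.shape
(17, 3)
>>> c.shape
(7, 2, 5)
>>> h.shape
(3, 3)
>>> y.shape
(7, 2, 3)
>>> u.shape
(17, 7)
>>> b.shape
(7, 5, 3, 17)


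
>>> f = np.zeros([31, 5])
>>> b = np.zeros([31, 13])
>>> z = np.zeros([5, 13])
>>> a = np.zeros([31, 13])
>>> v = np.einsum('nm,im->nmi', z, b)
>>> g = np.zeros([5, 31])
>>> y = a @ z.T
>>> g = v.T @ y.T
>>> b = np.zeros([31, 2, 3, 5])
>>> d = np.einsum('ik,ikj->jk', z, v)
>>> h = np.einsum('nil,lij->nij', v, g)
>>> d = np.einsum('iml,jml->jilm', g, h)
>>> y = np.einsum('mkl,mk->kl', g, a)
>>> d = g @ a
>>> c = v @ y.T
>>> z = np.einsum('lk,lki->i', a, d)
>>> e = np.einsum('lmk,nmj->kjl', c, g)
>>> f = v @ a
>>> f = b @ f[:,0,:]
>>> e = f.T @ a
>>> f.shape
(31, 2, 3, 13)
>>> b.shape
(31, 2, 3, 5)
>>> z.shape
(13,)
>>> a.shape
(31, 13)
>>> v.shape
(5, 13, 31)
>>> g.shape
(31, 13, 31)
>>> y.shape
(13, 31)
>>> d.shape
(31, 13, 13)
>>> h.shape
(5, 13, 31)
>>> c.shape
(5, 13, 13)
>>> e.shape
(13, 3, 2, 13)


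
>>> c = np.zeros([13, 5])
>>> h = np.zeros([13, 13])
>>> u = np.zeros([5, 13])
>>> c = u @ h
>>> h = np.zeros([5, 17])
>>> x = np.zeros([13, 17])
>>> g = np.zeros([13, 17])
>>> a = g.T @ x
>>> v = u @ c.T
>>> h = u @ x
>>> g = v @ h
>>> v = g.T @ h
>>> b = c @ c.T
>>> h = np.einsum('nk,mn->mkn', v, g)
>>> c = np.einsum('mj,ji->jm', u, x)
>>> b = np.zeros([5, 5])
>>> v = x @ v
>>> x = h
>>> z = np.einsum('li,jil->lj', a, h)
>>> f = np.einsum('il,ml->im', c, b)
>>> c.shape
(13, 5)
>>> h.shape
(5, 17, 17)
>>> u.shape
(5, 13)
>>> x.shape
(5, 17, 17)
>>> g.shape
(5, 17)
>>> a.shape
(17, 17)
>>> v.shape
(13, 17)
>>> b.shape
(5, 5)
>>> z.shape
(17, 5)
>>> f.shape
(13, 5)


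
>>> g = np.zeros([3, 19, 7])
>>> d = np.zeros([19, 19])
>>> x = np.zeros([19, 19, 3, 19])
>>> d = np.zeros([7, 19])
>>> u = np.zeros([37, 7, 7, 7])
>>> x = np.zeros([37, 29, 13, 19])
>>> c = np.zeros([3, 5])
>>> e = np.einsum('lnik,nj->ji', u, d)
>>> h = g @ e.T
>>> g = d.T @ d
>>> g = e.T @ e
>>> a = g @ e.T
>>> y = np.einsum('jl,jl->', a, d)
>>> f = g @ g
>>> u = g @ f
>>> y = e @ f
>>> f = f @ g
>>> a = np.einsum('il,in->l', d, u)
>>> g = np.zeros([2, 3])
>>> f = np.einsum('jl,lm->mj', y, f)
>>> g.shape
(2, 3)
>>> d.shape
(7, 19)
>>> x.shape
(37, 29, 13, 19)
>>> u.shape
(7, 7)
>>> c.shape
(3, 5)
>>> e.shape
(19, 7)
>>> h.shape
(3, 19, 19)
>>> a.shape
(19,)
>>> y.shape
(19, 7)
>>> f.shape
(7, 19)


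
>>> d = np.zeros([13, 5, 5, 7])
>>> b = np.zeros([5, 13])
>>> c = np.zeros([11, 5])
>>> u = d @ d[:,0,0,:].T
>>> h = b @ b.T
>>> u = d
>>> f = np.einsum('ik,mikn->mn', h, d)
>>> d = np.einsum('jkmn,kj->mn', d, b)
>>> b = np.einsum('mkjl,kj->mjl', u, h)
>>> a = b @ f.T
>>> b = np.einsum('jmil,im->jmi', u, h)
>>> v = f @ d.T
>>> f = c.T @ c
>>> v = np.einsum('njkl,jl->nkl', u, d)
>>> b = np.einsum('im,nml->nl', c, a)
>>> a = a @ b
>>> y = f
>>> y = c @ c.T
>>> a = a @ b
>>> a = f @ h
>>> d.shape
(5, 7)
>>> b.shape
(13, 13)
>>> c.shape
(11, 5)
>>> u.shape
(13, 5, 5, 7)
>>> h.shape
(5, 5)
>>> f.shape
(5, 5)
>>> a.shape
(5, 5)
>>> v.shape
(13, 5, 7)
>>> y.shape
(11, 11)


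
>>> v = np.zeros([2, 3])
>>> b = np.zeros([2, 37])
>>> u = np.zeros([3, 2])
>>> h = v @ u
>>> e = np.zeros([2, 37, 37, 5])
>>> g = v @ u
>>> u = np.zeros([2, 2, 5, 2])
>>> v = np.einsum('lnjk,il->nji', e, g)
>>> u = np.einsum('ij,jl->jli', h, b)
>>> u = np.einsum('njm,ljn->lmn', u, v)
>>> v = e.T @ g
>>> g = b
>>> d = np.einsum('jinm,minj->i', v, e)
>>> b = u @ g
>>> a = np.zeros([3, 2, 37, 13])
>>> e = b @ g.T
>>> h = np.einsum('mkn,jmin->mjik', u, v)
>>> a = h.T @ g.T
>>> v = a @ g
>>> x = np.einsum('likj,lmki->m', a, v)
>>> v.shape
(2, 37, 5, 37)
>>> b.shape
(37, 2, 37)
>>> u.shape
(37, 2, 2)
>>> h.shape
(37, 5, 37, 2)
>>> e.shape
(37, 2, 2)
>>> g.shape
(2, 37)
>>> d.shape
(37,)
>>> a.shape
(2, 37, 5, 2)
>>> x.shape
(37,)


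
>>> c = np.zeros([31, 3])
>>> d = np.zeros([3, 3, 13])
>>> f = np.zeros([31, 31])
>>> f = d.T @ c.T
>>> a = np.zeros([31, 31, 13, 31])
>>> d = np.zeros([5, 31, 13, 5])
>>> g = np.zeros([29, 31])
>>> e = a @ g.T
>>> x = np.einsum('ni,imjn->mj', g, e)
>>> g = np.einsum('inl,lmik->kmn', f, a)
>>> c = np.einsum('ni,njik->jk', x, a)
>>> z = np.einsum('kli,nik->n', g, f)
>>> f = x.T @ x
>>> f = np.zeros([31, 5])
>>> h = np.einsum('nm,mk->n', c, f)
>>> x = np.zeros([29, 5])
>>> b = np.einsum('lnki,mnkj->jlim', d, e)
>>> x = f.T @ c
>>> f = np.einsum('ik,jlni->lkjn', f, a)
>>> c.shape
(31, 31)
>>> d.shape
(5, 31, 13, 5)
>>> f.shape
(31, 5, 31, 13)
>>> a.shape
(31, 31, 13, 31)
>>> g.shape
(31, 31, 3)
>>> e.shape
(31, 31, 13, 29)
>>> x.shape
(5, 31)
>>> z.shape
(13,)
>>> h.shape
(31,)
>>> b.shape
(29, 5, 5, 31)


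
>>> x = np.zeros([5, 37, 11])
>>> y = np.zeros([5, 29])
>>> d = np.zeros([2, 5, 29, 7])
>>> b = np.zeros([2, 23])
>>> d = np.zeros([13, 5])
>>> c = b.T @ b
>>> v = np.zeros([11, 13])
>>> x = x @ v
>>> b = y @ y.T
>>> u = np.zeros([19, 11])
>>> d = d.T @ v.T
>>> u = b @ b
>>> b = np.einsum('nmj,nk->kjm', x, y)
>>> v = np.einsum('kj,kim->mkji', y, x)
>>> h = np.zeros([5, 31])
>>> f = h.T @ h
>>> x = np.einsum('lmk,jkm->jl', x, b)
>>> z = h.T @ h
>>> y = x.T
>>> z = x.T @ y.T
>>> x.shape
(29, 5)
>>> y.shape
(5, 29)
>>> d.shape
(5, 11)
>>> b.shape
(29, 13, 37)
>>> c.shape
(23, 23)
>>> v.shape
(13, 5, 29, 37)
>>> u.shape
(5, 5)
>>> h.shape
(5, 31)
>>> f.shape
(31, 31)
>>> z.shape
(5, 5)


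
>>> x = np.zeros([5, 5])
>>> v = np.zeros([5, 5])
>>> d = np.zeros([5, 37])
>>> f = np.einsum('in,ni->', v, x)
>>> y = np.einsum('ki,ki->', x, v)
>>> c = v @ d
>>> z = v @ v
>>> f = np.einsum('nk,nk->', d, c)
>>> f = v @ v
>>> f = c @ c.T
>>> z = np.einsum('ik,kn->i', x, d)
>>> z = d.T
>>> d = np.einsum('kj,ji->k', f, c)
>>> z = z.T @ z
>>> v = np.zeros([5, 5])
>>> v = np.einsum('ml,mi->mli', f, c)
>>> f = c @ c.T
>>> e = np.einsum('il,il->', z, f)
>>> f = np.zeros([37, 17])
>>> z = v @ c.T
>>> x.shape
(5, 5)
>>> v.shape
(5, 5, 37)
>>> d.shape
(5,)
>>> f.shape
(37, 17)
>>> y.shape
()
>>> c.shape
(5, 37)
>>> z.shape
(5, 5, 5)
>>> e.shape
()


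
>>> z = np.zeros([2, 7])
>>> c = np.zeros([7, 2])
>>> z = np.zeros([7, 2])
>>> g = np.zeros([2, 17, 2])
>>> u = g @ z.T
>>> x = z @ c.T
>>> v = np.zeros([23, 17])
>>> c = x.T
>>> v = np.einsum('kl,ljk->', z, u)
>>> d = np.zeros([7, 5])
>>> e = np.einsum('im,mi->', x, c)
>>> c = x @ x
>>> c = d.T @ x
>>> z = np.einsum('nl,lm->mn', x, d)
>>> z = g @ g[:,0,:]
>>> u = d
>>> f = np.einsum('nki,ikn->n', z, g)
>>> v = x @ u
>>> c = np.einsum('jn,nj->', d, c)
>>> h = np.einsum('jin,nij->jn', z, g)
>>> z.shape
(2, 17, 2)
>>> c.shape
()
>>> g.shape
(2, 17, 2)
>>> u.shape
(7, 5)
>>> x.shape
(7, 7)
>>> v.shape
(7, 5)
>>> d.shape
(7, 5)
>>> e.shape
()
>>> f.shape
(2,)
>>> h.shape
(2, 2)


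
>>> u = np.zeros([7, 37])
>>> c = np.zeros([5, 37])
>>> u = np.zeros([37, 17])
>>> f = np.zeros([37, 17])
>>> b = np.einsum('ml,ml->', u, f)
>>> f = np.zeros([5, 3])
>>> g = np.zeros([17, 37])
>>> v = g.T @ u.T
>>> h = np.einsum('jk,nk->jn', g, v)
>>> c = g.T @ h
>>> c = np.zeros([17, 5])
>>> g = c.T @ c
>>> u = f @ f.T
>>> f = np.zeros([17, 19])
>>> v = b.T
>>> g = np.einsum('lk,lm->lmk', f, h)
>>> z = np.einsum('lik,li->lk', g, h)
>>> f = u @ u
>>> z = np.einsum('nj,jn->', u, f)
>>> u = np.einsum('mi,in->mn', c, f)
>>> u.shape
(17, 5)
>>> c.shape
(17, 5)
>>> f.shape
(5, 5)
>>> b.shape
()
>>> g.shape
(17, 37, 19)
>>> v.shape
()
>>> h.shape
(17, 37)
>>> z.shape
()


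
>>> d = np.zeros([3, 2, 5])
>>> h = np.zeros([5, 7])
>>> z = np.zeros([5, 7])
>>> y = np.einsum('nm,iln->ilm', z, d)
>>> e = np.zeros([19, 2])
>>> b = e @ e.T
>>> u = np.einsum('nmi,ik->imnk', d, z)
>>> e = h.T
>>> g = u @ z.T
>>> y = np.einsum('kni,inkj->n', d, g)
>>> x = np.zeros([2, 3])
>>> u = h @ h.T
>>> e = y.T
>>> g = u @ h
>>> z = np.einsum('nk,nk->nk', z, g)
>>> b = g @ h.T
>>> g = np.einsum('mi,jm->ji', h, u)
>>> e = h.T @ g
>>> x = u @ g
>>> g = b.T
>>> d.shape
(3, 2, 5)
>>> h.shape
(5, 7)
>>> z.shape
(5, 7)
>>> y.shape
(2,)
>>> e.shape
(7, 7)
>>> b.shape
(5, 5)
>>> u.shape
(5, 5)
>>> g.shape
(5, 5)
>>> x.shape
(5, 7)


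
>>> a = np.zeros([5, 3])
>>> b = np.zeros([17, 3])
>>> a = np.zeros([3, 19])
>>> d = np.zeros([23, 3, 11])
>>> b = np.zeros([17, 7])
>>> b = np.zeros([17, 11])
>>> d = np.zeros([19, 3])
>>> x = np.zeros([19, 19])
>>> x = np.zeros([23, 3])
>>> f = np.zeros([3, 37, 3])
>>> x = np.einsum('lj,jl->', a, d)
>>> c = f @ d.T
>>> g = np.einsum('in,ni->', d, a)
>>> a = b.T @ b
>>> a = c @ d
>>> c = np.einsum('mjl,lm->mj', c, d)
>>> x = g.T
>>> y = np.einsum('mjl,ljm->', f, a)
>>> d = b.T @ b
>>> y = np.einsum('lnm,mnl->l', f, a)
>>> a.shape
(3, 37, 3)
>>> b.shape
(17, 11)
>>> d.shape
(11, 11)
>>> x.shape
()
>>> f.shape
(3, 37, 3)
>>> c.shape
(3, 37)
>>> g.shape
()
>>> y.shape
(3,)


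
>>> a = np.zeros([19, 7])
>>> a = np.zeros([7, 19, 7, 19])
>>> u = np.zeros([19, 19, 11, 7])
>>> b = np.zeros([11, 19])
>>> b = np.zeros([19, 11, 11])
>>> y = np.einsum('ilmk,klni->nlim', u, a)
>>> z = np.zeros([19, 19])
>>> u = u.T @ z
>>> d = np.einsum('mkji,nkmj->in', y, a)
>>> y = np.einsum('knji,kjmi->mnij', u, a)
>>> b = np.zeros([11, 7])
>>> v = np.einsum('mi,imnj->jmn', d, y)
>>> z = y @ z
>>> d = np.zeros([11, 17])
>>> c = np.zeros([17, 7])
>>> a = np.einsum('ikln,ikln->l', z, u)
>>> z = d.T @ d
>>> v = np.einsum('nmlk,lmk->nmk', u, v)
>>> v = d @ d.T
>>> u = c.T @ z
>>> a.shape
(19,)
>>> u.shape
(7, 17)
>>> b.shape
(11, 7)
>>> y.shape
(7, 11, 19, 19)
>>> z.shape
(17, 17)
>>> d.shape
(11, 17)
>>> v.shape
(11, 11)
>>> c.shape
(17, 7)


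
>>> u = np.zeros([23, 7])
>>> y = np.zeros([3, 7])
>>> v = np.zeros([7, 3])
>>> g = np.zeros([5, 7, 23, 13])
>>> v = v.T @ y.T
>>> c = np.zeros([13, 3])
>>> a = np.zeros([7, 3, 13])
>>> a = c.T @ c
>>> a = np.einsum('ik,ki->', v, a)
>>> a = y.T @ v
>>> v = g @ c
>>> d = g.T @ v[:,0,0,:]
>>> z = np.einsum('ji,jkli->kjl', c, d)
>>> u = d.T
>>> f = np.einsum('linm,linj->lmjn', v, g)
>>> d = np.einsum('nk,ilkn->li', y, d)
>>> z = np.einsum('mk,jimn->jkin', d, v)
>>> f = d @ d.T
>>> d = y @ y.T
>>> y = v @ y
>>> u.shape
(3, 7, 23, 13)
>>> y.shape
(5, 7, 23, 7)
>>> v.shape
(5, 7, 23, 3)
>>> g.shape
(5, 7, 23, 13)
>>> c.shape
(13, 3)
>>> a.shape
(7, 3)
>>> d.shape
(3, 3)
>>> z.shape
(5, 13, 7, 3)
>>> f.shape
(23, 23)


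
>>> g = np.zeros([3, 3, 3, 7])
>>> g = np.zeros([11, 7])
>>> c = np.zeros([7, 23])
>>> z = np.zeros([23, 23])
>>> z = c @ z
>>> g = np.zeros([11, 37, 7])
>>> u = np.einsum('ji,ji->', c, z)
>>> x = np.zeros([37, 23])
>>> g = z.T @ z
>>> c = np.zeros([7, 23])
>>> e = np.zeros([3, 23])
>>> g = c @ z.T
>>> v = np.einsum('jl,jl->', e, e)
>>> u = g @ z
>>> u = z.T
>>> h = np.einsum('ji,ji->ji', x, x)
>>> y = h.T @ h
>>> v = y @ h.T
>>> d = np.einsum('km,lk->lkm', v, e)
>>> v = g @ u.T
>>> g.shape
(7, 7)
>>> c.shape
(7, 23)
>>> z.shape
(7, 23)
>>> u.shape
(23, 7)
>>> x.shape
(37, 23)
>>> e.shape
(3, 23)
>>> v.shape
(7, 23)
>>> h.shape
(37, 23)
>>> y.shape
(23, 23)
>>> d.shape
(3, 23, 37)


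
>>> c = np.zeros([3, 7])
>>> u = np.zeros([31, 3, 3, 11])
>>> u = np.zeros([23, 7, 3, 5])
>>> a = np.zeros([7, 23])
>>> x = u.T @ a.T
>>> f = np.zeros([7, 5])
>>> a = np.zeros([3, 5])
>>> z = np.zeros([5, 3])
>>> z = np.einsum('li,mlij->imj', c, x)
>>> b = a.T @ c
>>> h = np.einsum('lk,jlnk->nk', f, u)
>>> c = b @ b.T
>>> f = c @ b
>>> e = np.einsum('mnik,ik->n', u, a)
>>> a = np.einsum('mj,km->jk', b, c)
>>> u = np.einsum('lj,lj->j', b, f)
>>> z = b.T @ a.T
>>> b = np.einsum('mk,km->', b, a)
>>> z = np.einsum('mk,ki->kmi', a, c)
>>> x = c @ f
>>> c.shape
(5, 5)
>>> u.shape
(7,)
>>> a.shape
(7, 5)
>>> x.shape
(5, 7)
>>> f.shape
(5, 7)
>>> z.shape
(5, 7, 5)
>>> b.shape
()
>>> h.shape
(3, 5)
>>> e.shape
(7,)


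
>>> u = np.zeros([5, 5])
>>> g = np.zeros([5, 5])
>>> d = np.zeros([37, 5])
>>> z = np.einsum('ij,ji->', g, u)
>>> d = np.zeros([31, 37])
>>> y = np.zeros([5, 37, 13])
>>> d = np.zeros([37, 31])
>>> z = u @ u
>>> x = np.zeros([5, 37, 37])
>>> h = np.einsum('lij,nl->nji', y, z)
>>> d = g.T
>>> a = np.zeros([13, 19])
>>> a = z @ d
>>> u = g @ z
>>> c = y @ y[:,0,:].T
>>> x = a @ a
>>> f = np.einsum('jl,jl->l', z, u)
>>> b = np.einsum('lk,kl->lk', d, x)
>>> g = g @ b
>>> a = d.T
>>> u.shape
(5, 5)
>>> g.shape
(5, 5)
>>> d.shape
(5, 5)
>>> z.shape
(5, 5)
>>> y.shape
(5, 37, 13)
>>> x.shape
(5, 5)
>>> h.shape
(5, 13, 37)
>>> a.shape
(5, 5)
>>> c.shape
(5, 37, 5)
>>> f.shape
(5,)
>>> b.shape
(5, 5)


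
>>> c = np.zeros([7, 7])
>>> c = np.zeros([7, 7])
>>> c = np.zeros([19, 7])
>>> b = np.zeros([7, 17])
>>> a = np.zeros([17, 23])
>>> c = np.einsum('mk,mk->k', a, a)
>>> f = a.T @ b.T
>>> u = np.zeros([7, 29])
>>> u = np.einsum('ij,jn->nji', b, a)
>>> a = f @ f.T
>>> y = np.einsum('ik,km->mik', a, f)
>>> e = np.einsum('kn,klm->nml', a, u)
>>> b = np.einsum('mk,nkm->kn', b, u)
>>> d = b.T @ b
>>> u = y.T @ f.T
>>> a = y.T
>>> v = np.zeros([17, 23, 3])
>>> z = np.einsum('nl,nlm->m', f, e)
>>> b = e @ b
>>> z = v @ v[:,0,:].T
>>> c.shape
(23,)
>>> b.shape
(23, 7, 23)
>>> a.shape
(23, 23, 7)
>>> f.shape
(23, 7)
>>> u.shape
(23, 23, 23)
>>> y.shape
(7, 23, 23)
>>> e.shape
(23, 7, 17)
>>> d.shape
(23, 23)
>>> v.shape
(17, 23, 3)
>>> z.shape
(17, 23, 17)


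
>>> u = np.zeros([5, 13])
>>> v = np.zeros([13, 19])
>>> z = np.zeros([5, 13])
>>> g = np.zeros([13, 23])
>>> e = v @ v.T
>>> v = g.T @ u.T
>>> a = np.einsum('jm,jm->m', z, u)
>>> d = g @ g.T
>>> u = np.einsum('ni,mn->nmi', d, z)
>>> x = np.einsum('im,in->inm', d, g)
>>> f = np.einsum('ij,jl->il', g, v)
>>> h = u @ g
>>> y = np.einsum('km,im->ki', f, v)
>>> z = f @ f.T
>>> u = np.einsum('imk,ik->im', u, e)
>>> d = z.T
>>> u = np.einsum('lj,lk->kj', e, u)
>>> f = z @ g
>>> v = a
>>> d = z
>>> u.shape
(5, 13)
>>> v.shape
(13,)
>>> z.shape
(13, 13)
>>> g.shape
(13, 23)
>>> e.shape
(13, 13)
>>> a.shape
(13,)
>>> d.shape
(13, 13)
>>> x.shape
(13, 23, 13)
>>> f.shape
(13, 23)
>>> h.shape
(13, 5, 23)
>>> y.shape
(13, 23)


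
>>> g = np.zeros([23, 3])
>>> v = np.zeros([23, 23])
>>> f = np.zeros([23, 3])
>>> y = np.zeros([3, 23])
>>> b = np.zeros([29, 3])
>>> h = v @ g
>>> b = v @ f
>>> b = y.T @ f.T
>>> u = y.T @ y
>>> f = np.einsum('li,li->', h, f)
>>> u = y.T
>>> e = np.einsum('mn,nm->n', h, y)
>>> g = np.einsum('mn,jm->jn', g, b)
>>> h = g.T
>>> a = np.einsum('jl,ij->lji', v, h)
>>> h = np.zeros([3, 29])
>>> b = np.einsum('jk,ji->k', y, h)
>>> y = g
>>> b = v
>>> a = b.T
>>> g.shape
(23, 3)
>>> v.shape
(23, 23)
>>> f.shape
()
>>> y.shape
(23, 3)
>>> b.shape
(23, 23)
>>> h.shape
(3, 29)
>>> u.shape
(23, 3)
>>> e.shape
(3,)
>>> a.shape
(23, 23)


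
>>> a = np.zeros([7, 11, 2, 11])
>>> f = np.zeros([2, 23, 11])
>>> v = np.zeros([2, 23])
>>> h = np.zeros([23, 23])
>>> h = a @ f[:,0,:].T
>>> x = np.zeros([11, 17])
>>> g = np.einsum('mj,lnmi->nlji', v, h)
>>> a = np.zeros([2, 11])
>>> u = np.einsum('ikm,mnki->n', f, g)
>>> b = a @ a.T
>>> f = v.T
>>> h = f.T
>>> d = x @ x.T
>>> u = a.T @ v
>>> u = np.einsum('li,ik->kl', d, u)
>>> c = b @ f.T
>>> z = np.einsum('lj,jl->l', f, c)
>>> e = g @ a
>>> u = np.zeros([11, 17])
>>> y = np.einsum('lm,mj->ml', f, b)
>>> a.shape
(2, 11)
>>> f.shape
(23, 2)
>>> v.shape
(2, 23)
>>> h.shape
(2, 23)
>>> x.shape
(11, 17)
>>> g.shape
(11, 7, 23, 2)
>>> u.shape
(11, 17)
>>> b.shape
(2, 2)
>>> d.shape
(11, 11)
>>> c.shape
(2, 23)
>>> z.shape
(23,)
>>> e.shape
(11, 7, 23, 11)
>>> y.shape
(2, 23)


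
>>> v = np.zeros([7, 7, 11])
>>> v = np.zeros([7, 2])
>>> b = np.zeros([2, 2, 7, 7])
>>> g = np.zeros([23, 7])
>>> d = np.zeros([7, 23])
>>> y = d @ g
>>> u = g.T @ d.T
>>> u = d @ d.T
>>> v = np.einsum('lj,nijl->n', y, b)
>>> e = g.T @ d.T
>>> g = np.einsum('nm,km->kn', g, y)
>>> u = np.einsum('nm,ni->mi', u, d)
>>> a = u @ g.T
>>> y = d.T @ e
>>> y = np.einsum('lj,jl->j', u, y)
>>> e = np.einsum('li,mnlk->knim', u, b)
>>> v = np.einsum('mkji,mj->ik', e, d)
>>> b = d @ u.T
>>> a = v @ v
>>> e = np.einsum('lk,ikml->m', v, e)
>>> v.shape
(2, 2)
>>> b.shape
(7, 7)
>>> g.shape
(7, 23)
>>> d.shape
(7, 23)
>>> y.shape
(23,)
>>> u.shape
(7, 23)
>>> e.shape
(23,)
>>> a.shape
(2, 2)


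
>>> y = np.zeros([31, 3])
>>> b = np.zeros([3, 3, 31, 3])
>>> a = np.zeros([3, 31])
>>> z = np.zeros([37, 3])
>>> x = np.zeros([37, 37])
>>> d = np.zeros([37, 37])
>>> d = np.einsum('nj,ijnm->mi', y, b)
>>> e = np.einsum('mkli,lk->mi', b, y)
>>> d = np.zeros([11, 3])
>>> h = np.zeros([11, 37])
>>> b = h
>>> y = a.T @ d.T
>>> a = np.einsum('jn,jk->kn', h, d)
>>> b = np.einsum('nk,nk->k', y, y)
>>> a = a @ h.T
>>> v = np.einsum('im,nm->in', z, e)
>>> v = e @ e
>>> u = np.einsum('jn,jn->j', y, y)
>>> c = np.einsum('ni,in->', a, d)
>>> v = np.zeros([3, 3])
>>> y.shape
(31, 11)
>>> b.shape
(11,)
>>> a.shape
(3, 11)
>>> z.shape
(37, 3)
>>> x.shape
(37, 37)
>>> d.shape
(11, 3)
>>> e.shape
(3, 3)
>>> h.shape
(11, 37)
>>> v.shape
(3, 3)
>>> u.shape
(31,)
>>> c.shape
()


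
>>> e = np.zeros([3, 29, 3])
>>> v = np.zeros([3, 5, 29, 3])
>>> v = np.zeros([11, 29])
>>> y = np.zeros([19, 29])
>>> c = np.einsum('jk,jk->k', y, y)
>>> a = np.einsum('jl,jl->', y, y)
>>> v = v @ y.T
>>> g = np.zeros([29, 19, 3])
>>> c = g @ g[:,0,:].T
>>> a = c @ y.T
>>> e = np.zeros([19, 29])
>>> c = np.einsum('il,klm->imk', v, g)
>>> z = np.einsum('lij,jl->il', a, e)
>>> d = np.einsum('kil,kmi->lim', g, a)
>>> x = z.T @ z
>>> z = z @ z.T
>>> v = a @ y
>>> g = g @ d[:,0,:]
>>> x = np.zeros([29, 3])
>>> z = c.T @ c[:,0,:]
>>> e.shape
(19, 29)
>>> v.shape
(29, 19, 29)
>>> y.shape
(19, 29)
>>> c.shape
(11, 3, 29)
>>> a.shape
(29, 19, 19)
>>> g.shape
(29, 19, 19)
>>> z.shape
(29, 3, 29)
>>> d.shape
(3, 19, 19)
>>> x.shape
(29, 3)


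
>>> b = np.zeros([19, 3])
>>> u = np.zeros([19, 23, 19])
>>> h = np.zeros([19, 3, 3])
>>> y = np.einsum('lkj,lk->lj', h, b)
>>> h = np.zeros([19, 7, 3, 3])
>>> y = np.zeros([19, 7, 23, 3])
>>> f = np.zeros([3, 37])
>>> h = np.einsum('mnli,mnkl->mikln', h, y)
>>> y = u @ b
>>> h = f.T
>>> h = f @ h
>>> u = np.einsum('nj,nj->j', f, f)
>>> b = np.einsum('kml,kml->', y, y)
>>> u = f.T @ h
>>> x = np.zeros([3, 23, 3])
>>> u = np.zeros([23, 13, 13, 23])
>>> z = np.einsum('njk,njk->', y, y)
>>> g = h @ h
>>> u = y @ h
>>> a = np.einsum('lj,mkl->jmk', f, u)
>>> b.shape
()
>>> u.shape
(19, 23, 3)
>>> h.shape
(3, 3)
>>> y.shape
(19, 23, 3)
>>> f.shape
(3, 37)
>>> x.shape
(3, 23, 3)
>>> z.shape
()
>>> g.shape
(3, 3)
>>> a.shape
(37, 19, 23)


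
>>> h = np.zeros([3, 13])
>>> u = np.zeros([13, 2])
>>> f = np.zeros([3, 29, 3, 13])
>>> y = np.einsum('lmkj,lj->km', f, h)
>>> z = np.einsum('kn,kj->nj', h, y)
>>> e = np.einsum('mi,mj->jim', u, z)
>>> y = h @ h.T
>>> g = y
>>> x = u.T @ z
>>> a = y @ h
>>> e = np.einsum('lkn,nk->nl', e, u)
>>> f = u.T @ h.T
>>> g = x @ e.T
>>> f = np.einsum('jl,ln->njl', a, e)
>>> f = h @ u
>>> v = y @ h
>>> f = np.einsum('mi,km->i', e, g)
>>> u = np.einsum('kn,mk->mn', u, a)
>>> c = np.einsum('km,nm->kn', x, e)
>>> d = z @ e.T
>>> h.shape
(3, 13)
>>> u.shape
(3, 2)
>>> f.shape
(29,)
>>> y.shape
(3, 3)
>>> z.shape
(13, 29)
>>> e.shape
(13, 29)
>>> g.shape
(2, 13)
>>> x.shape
(2, 29)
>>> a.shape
(3, 13)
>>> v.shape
(3, 13)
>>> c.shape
(2, 13)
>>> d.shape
(13, 13)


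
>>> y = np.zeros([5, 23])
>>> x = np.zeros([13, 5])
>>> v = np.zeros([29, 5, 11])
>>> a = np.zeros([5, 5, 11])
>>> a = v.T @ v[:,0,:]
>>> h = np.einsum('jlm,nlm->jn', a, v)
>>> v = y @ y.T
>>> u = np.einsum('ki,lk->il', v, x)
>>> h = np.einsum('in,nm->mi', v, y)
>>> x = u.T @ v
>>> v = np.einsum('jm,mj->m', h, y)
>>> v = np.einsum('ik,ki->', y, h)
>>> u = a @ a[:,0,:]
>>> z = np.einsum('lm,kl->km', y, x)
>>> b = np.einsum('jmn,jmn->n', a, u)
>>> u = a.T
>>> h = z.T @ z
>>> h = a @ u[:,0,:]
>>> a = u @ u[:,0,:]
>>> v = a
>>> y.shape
(5, 23)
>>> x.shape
(13, 5)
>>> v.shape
(11, 5, 11)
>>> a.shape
(11, 5, 11)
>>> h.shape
(11, 5, 11)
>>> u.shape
(11, 5, 11)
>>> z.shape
(13, 23)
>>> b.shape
(11,)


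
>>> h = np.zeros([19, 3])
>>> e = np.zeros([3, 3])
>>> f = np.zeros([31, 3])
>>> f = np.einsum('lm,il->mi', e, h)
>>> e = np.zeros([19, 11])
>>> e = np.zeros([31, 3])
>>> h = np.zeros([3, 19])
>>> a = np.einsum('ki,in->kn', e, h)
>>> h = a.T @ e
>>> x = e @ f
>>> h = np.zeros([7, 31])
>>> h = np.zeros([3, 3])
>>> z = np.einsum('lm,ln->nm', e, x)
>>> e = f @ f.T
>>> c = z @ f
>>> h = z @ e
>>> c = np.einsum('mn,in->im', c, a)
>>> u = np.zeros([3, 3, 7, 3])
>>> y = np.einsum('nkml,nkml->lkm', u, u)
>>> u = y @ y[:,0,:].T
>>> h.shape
(19, 3)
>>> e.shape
(3, 3)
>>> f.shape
(3, 19)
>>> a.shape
(31, 19)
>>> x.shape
(31, 19)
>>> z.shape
(19, 3)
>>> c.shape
(31, 19)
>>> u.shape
(3, 3, 3)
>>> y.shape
(3, 3, 7)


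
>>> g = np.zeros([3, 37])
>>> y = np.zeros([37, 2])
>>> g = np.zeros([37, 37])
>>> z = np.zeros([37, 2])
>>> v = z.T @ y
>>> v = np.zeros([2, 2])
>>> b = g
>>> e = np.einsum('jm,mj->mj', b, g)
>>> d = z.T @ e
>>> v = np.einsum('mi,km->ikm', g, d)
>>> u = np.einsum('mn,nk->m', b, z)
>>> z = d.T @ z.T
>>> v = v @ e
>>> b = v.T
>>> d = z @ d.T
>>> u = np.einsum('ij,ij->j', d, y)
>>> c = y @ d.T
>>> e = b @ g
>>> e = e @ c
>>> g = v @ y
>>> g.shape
(37, 2, 2)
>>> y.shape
(37, 2)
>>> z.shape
(37, 37)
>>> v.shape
(37, 2, 37)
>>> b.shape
(37, 2, 37)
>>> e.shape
(37, 2, 37)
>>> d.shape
(37, 2)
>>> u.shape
(2,)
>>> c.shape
(37, 37)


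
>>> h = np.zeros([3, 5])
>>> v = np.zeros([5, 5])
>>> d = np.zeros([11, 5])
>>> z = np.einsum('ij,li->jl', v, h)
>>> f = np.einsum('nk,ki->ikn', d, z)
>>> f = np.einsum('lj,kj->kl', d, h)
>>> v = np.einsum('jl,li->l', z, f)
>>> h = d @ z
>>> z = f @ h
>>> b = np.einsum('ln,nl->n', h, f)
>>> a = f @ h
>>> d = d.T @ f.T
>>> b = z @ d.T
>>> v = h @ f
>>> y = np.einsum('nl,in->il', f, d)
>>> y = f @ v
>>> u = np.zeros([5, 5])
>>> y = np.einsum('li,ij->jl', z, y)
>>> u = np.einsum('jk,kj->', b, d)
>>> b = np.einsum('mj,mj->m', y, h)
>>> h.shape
(11, 3)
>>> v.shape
(11, 11)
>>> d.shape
(5, 3)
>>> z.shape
(3, 3)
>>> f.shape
(3, 11)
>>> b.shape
(11,)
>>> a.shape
(3, 3)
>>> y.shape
(11, 3)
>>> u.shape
()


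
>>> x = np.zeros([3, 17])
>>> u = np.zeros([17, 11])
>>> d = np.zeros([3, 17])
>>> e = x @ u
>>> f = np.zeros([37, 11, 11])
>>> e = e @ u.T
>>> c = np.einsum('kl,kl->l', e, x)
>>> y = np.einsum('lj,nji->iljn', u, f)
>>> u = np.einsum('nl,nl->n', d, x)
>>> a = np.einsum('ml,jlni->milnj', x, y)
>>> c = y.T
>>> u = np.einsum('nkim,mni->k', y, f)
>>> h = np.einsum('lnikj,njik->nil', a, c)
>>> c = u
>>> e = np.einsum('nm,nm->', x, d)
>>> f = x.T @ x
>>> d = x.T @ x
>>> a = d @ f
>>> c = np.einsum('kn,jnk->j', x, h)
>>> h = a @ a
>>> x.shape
(3, 17)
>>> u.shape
(17,)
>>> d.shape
(17, 17)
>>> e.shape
()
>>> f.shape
(17, 17)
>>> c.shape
(37,)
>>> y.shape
(11, 17, 11, 37)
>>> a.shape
(17, 17)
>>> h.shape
(17, 17)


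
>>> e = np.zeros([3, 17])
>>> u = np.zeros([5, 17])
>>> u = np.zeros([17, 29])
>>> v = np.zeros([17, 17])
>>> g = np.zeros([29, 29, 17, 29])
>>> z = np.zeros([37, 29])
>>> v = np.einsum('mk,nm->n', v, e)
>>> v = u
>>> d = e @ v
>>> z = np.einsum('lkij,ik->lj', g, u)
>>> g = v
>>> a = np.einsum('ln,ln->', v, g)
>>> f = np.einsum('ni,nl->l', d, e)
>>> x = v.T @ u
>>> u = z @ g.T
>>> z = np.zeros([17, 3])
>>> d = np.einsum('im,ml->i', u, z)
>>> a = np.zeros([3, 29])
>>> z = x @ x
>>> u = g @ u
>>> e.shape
(3, 17)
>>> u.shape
(17, 17)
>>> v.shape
(17, 29)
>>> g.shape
(17, 29)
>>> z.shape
(29, 29)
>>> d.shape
(29,)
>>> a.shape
(3, 29)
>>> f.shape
(17,)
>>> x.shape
(29, 29)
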